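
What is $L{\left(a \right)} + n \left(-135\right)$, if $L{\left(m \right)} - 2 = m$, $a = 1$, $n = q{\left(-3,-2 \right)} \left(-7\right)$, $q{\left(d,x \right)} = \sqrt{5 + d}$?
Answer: $3 + 945 \sqrt{2} \approx 1339.4$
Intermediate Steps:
$n = - 7 \sqrt{2}$ ($n = \sqrt{5 - 3} \left(-7\right) = \sqrt{2} \left(-7\right) = - 7 \sqrt{2} \approx -9.8995$)
$L{\left(m \right)} = 2 + m$
$L{\left(a \right)} + n \left(-135\right) = \left(2 + 1\right) + - 7 \sqrt{2} \left(-135\right) = 3 + 945 \sqrt{2}$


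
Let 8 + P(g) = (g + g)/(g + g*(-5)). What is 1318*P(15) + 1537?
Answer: -9666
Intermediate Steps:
P(g) = -17/2 (P(g) = -8 + (g + g)/(g + g*(-5)) = -8 + (2*g)/(g - 5*g) = -8 + (2*g)/((-4*g)) = -8 + (2*g)*(-1/(4*g)) = -8 - 1/2 = -17/2)
1318*P(15) + 1537 = 1318*(-17/2) + 1537 = -11203 + 1537 = -9666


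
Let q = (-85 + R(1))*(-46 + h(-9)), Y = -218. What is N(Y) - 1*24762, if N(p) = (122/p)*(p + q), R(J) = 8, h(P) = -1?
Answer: -2906519/109 ≈ -26665.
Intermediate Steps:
q = 3619 (q = (-85 + 8)*(-46 - 1) = -77*(-47) = 3619)
N(p) = 122*(3619 + p)/p (N(p) = (122/p)*(p + 3619) = (122/p)*(3619 + p) = 122*(3619 + p)/p)
N(Y) - 1*24762 = (122 + 441518/(-218)) - 1*24762 = (122 + 441518*(-1/218)) - 24762 = (122 - 220759/109) - 24762 = -207461/109 - 24762 = -2906519/109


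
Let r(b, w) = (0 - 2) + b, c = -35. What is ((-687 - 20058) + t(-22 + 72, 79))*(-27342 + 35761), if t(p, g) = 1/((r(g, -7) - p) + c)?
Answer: -1397225659/8 ≈ -1.7465e+8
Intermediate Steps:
r(b, w) = -2 + b
t(p, g) = 1/(-37 + g - p) (t(p, g) = 1/(((-2 + g) - p) - 35) = 1/((-2 + g - p) - 35) = 1/(-37 + g - p))
((-687 - 20058) + t(-22 + 72, 79))*(-27342 + 35761) = ((-687 - 20058) - 1/(37 + (-22 + 72) - 1*79))*(-27342 + 35761) = (-20745 - 1/(37 + 50 - 79))*8419 = (-20745 - 1/8)*8419 = (-20745 - 1*⅛)*8419 = (-20745 - ⅛)*8419 = -165961/8*8419 = -1397225659/8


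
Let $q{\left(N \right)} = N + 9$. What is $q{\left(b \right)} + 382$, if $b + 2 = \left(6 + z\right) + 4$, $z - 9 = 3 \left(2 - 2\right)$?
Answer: $408$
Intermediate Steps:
$z = 9$ ($z = 9 + 3 \left(2 - 2\right) = 9 + 3 \cdot 0 = 9 + 0 = 9$)
$b = 17$ ($b = -2 + \left(\left(6 + 9\right) + 4\right) = -2 + \left(15 + 4\right) = -2 + 19 = 17$)
$q{\left(N \right)} = 9 + N$
$q{\left(b \right)} + 382 = \left(9 + 17\right) + 382 = 26 + 382 = 408$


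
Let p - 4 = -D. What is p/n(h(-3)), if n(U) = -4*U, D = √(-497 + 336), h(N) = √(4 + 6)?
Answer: √10*(-4 + I*√161)/40 ≈ -0.31623 + 1.0031*I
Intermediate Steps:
h(N) = √10
D = I*√161 (D = √(-161) = I*√161 ≈ 12.689*I)
p = 4 - I*√161 ≈ 4.0 - 12.689*I
p/n(h(-3)) = (4 - I*√161)/((-4*√10)) = (4 - I*√161)*(-√10/40) = -√10*(4 - I*√161)/40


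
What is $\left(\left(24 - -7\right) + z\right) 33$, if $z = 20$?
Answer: $1683$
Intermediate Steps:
$\left(\left(24 - -7\right) + z\right) 33 = \left(\left(24 - -7\right) + 20\right) 33 = \left(\left(24 + 7\right) + 20\right) 33 = \left(31 + 20\right) 33 = 51 \cdot 33 = 1683$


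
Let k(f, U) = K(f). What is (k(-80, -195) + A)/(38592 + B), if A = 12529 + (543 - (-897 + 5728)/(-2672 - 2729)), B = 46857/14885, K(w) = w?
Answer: 348183087785/1034271294859 ≈ 0.33665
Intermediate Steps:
B = 46857/14885 (B = 46857*(1/14885) = 46857/14885 ≈ 3.1479)
A = 70606703/5401 (A = 12529 + (543 - 4831/(-5401)) = 12529 + (543 - 4831*(-1)/5401) = 12529 + (543 - 1*(-4831/5401)) = 12529 + (543 + 4831/5401) = 12529 + 2937574/5401 = 70606703/5401 ≈ 13073.)
k(f, U) = f
(k(-80, -195) + A)/(38592 + B) = (-80 + 70606703/5401)/(38592 + 46857/14885) = 70174623/(5401*(574488777/14885)) = (70174623/5401)*(14885/574488777) = 348183087785/1034271294859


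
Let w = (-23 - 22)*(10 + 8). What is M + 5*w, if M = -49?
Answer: -4099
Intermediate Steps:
w = -810 (w = -45*18 = -810)
M + 5*w = -49 + 5*(-810) = -49 - 4050 = -4099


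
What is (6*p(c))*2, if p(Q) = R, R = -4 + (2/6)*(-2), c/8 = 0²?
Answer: -56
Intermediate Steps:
c = 0 (c = 8*0² = 8*0 = 0)
R = -14/3 (R = -4 + (2*(⅙))*(-2) = -4 + (⅓)*(-2) = -4 - ⅔ = -14/3 ≈ -4.6667)
p(Q) = -14/3
(6*p(c))*2 = (6*(-14/3))*2 = -28*2 = -56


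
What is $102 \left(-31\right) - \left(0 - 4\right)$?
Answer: $-3158$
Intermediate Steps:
$102 \left(-31\right) - \left(0 - 4\right) = -3162 - -4 = -3162 + 4 = -3158$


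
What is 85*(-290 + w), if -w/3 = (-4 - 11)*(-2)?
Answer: -32300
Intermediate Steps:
w = -90 (w = -3*(-4 - 11)*(-2) = -(-45)*(-2) = -3*30 = -90)
85*(-290 + w) = 85*(-290 - 90) = 85*(-380) = -32300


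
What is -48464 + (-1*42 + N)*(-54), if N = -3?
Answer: -46034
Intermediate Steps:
-48464 + (-1*42 + N)*(-54) = -48464 + (-1*42 - 3)*(-54) = -48464 + (-42 - 3)*(-54) = -48464 - 45*(-54) = -48464 + 2430 = -46034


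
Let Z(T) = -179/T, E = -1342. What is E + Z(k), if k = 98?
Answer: -131695/98 ≈ -1343.8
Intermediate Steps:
E + Z(k) = -1342 - 179/98 = -131695/98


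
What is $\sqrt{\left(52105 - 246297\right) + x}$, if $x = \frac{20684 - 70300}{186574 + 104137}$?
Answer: $\frac{8 i \sqrt{256433448265797}}{290711} \approx 440.67 i$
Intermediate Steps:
$x = - \frac{49616}{290711} \approx -0.17067$
$\sqrt{\left(52105 - 246297\right) + x} = \sqrt{\left(52105 - 246297\right) - \frac{49616}{290711}} = \sqrt{-194192 - \frac{49616}{290711}} = \sqrt{- \frac{56453800128}{290711}} = \frac{8 i \sqrt{256433448265797}}{290711}$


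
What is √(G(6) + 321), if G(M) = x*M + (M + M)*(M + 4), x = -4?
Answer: √417 ≈ 20.421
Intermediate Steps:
G(M) = -4*M + 2*M*(4 + M) (G(M) = -4*M + (M + M)*(M + 4) = -4*M + (2*M)*(4 + M) = -4*M + 2*M*(4 + M))
√(G(6) + 321) = √(2*6*(2 + 6) + 321) = √(2*6*8 + 321) = √(96 + 321) = √417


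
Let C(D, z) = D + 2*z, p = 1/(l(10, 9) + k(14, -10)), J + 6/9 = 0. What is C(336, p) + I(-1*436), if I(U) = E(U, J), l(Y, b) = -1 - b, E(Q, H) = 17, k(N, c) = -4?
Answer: 2470/7 ≈ 352.86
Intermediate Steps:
J = -⅔ (J = -⅔ + 0 = -⅔ ≈ -0.66667)
p = -1/14 (p = 1/((-1 - 1*9) - 4) = 1/((-1 - 9) - 4) = 1/(-10 - 4) = 1/(-14) = -1/14 ≈ -0.071429)
I(U) = 17
C(336, p) + I(-1*436) = (336 + 2*(-1/14)) + 17 = (336 - ⅐) + 17 = 2351/7 + 17 = 2470/7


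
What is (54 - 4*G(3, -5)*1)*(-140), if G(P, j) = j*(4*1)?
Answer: -18760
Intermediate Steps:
G(P, j) = 4*j (G(P, j) = j*4 = 4*j)
(54 - 4*G(3, -5)*1)*(-140) = (54 - 16*(-5)*1)*(-140) = (54 - 4*(-20)*1)*(-140) = (54 + 80*1)*(-140) = (54 + 80)*(-140) = 134*(-140) = -18760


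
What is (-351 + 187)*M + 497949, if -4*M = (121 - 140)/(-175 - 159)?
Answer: 166315745/334 ≈ 4.9795e+5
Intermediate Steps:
M = -19/1336 (M = -(121 - 140)/(4*(-175 - 159)) = -(-19)/(4*(-334)) = -(-19)*(-1)/(4*334) = -1/4*19/334 = -19/1336 ≈ -0.014222)
(-351 + 187)*M + 497949 = (-351 + 187)*(-19/1336) + 497949 = -164*(-19/1336) + 497949 = 779/334 + 497949 = 166315745/334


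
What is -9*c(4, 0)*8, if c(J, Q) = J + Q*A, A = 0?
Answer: -288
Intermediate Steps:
c(J, Q) = J (c(J, Q) = J + Q*0 = J + 0 = J)
-9*c(4, 0)*8 = -9*4*8 = -36*8 = -288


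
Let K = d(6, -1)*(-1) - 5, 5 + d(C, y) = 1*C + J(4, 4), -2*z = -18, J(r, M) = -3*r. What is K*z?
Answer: 54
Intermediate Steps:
z = 9 (z = -½*(-18) = 9)
d(C, y) = -17 + C (d(C, y) = -5 + (1*C - 3*4) = -5 + (C - 12) = -5 + (-12 + C) = -17 + C)
K = 6 (K = (-17 + 6)*(-1) - 5 = -11*(-1) - 5 = 11 - 5 = 6)
K*z = 6*9 = 54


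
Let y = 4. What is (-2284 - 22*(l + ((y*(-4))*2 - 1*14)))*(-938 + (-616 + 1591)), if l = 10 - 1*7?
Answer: -49506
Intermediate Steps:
l = 3 (l = 10 - 7 = 3)
(-2284 - 22*(l + ((y*(-4))*2 - 1*14)))*(-938 + (-616 + 1591)) = (-2284 - 22*(3 + ((4*(-4))*2 - 1*14)))*(-938 + (-616 + 1591)) = (-2284 - 22*(3 + (-16*2 - 14)))*(-938 + 975) = (-2284 - 22*(3 + (-32 - 14)))*37 = (-2284 - 22*(3 - 46))*37 = (-2284 - 22*(-43))*37 = (-2284 + 946)*37 = -1338*37 = -49506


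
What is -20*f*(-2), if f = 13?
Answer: 520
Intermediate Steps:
-20*f*(-2) = -20*13*(-2) = -260*(-2) = 520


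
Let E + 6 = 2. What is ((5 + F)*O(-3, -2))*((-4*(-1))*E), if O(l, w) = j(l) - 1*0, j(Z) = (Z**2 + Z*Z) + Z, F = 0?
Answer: -1200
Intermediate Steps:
E = -4 (E = -6 + 2 = -4)
j(Z) = Z + 2*Z**2 (j(Z) = (Z**2 + Z**2) + Z = 2*Z**2 + Z = Z + 2*Z**2)
O(l, w) = l*(1 + 2*l) (O(l, w) = l*(1 + 2*l) - 1*0 = l*(1 + 2*l) + 0 = l*(1 + 2*l))
((5 + F)*O(-3, -2))*((-4*(-1))*E) = ((5 + 0)*(-3*(1 + 2*(-3))))*(-4*(-1)*(-4)) = (5*(-3*(1 - 6)))*(4*(-4)) = (5*(-3*(-5)))*(-16) = (5*15)*(-16) = 75*(-16) = -1200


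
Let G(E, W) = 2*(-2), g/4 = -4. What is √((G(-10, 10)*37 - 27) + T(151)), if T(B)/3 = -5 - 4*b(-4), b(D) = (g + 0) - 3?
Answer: √38 ≈ 6.1644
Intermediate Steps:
g = -16 (g = 4*(-4) = -16)
b(D) = -19 (b(D) = (-16 + 0) - 3 = -16 - 3 = -19)
G(E, W) = -4
T(B) = 213 (T(B) = 3*(-5 - 4*(-19)) = 3*(-5 + 76) = 3*71 = 213)
√((G(-10, 10)*37 - 27) + T(151)) = √((-4*37 - 27) + 213) = √((-148 - 27) + 213) = √(-175 + 213) = √38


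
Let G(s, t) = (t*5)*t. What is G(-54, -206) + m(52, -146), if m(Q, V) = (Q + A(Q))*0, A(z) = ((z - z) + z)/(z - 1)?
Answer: 212180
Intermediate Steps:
G(s, t) = 5*t² (G(s, t) = (5*t)*t = 5*t²)
A(z) = z/(-1 + z) (A(z) = (0 + z)/(-1 + z) = z/(-1 + z))
m(Q, V) = 0 (m(Q, V) = (Q + Q/(-1 + Q))*0 = 0)
G(-54, -206) + m(52, -146) = 5*(-206)² + 0 = 5*42436 + 0 = 212180 + 0 = 212180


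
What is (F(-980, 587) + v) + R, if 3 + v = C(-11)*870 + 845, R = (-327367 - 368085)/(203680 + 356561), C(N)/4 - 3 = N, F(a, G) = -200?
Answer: -15238130170/560241 ≈ -27199.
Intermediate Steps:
C(N) = 12 + 4*N
R = -695452/560241 ≈ -1.2413
v = -26998 (v = -3 + ((12 + 4*(-11))*870 + 845) = -3 + ((12 - 44)*870 + 845) = -3 + (-32*870 + 845) = -3 + (-27840 + 845) = -3 - 26995 = -26998)
(F(-980, 587) + v) + R = (-200 - 26998) - 695452/560241 = -27198 - 695452/560241 = -15238130170/560241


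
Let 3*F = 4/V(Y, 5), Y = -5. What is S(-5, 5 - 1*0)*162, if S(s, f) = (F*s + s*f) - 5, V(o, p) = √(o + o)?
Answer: -4860 + 108*I*√10 ≈ -4860.0 + 341.53*I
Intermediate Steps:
V(o, p) = √2*√o (V(o, p) = √(2*o) = √2*√o)
F = -2*I*√10/15 (F = (4/((√2*√(-5))))/3 = (4/((√2*(I*√5))))/3 = (4/((I*√10)))/3 = (4*(-I*√10/10))/3 = (-2*I*√10/5)/3 = -2*I*√10/15 ≈ -0.42164*I)
S(s, f) = -5 + f*s - 2*I*s*√10/15 (S(s, f) = ((-2*I*√10/15)*s + s*f) - 5 = (-2*I*s*√10/15 + f*s) - 5 = (f*s - 2*I*s*√10/15) - 5 = -5 + f*s - 2*I*s*√10/15)
S(-5, 5 - 1*0)*162 = (-5 + (5 - 1*0)*(-5) - 2/15*I*(-5)*√10)*162 = (-5 + (5 + 0)*(-5) + 2*I*√10/3)*162 = (-5 + 5*(-5) + 2*I*√10/3)*162 = (-5 - 25 + 2*I*√10/3)*162 = (-30 + 2*I*√10/3)*162 = -4860 + 108*I*√10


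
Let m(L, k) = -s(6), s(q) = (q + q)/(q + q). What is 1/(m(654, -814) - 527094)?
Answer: -1/527095 ≈ -1.8972e-6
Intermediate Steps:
s(q) = 1 (s(q) = (2*q)/((2*q)) = (2*q)*(1/(2*q)) = 1)
m(L, k) = -1 (m(L, k) = -1*1 = -1)
1/(m(654, -814) - 527094) = 1/(-1 - 527094) = 1/(-527095) = -1/527095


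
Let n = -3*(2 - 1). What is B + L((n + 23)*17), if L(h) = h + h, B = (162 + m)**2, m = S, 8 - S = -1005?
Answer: 1381305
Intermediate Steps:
S = 1013 (S = 8 - 1*(-1005) = 8 + 1005 = 1013)
n = -3 (n = -3*1 = -3)
m = 1013
B = 1380625 (B = (162 + 1013)**2 = 1175**2 = 1380625)
L(h) = 2*h
B + L((n + 23)*17) = 1380625 + 2*((-3 + 23)*17) = 1380625 + 2*(20*17) = 1380625 + 2*340 = 1380625 + 680 = 1381305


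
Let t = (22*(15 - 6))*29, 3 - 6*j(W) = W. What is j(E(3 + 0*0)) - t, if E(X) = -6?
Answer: -11481/2 ≈ -5740.5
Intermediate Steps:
j(W) = ½ - W/6
t = 5742 (t = (22*9)*29 = 198*29 = 5742)
j(E(3 + 0*0)) - t = (½ - ⅙*(-6)) - 1*5742 = (½ + 1) - 5742 = 3/2 - 5742 = -11481/2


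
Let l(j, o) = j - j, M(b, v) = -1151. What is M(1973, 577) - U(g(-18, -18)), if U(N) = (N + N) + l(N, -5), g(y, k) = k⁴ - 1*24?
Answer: -211055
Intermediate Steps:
g(y, k) = -24 + k⁴ (g(y, k) = k⁴ - 24 = -24 + k⁴)
l(j, o) = 0
U(N) = 2*N (U(N) = (N + N) + 0 = 2*N + 0 = 2*N)
M(1973, 577) - U(g(-18, -18)) = -1151 - 2*(-24 + (-18)⁴) = -1151 - 2*(-24 + 104976) = -1151 - 2*104952 = -1151 - 1*209904 = -1151 - 209904 = -211055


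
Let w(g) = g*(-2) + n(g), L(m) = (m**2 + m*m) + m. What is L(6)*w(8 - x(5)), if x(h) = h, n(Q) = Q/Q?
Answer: -390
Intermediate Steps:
L(m) = m + 2*m**2 (L(m) = (m**2 + m**2) + m = 2*m**2 + m = m + 2*m**2)
n(Q) = 1
w(g) = 1 - 2*g (w(g) = g*(-2) + 1 = -2*g + 1 = 1 - 2*g)
L(6)*w(8 - x(5)) = (6*(1 + 2*6))*(1 - 2*(8 - 1*5)) = (6*(1 + 12))*(1 - 2*(8 - 5)) = (6*13)*(1 - 2*3) = 78*(1 - 6) = 78*(-5) = -390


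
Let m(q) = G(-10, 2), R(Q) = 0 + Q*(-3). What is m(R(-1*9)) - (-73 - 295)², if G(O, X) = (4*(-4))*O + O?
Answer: -135274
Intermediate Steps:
G(O, X) = -15*O (G(O, X) = -16*O + O = -15*O)
R(Q) = -3*Q (R(Q) = 0 - 3*Q = -3*Q)
m(q) = 150 (m(q) = -15*(-10) = 150)
m(R(-1*9)) - (-73 - 295)² = 150 - (-73 - 295)² = 150 - 1*(-368)² = 150 - 1*135424 = 150 - 135424 = -135274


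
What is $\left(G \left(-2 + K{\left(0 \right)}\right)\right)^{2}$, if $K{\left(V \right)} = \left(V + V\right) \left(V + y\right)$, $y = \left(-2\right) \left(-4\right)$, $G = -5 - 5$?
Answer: $400$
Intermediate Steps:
$G = -10$
$y = 8$
$K{\left(V \right)} = 2 V \left(8 + V\right)$ ($K{\left(V \right)} = \left(V + V\right) \left(V + 8\right) = 2 V \left(8 + V\right)$)
$\left(G \left(-2 + K{\left(0 \right)}\right)\right)^{2} = \left(- 10 \left(-2 + 2 \cdot 0 \left(8 + 0\right)\right)\right)^{2} = \left(- 10 \left(-2 + 2 \cdot 0 \cdot 8\right)\right)^{2} = \left(- 10 \left(-2 + 0\right)\right)^{2} = \left(\left(-10\right) \left(-2\right)\right)^{2} = 20^{2} = 400$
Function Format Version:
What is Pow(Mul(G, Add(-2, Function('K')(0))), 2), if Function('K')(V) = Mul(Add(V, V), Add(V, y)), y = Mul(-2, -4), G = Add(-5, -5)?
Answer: 400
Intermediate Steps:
G = -10
y = 8
Function('K')(V) = Mul(2, V, Add(8, V)) (Function('K')(V) = Mul(Add(V, V), Add(V, 8)) = Mul(Mul(2, V), Add(8, V)) = Mul(2, V, Add(8, V)))
Pow(Mul(G, Add(-2, Function('K')(0))), 2) = Pow(Mul(-10, Add(-2, Mul(2, 0, Add(8, 0)))), 2) = Pow(Mul(-10, Add(-2, Mul(2, 0, 8))), 2) = Pow(Mul(-10, Add(-2, 0)), 2) = Pow(Mul(-10, -2), 2) = Pow(20, 2) = 400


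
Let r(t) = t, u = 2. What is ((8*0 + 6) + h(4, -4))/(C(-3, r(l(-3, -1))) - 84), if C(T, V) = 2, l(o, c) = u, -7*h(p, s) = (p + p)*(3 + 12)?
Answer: 39/287 ≈ 0.13589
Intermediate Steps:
h(p, s) = -30*p/7 (h(p, s) = -(p + p)*(3 + 12)/7 = -2*p*15/7 = -30*p/7)
l(o, c) = 2
((8*0 + 6) + h(4, -4))/(C(-3, r(l(-3, -1))) - 84) = ((8*0 + 6) - 30/7*4)/(2 - 84) = ((0 + 6) - 120/7)/(-82) = (6 - 120/7)*(-1/82) = -78/7*(-1/82) = 39/287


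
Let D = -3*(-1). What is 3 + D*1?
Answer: 6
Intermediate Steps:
D = 3
3 + D*1 = 3 + 3*1 = 3 + 3 = 6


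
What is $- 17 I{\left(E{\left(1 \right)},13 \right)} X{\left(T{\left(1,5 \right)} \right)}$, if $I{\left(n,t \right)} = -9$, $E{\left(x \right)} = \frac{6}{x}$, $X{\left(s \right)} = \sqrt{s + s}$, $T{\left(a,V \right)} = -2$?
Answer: $306 i \approx 306.0 i$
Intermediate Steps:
$X{\left(s \right)} = \sqrt{2} \sqrt{s}$ ($X{\left(s \right)} = \sqrt{2 s} = \sqrt{2} \sqrt{s}$)
$- 17 I{\left(E{\left(1 \right)},13 \right)} X{\left(T{\left(1,5 \right)} \right)} = \left(-17\right) \left(-9\right) \sqrt{2} \sqrt{-2} = 153 \sqrt{2} i \sqrt{2} = 153 \cdot 2 i = 306 i$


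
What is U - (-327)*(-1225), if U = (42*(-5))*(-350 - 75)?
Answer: -311325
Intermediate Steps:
U = 89250 (U = -210*(-425) = 89250)
U - (-327)*(-1225) = 89250 - (-327)*(-1225) = 89250 - 1*400575 = 89250 - 400575 = -311325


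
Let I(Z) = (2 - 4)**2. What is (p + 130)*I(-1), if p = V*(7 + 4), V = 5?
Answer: 740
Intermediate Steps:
I(Z) = 4 (I(Z) = (-2)**2 = 4)
p = 55 (p = 5*(7 + 4) = 5*11 = 55)
(p + 130)*I(-1) = (55 + 130)*4 = 185*4 = 740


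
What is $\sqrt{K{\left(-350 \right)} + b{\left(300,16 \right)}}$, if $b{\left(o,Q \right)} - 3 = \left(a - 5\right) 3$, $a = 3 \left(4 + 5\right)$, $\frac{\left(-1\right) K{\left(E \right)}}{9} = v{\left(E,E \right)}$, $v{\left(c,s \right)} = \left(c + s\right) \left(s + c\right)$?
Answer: $i \sqrt{4409931} \approx 2100.0 i$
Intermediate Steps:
$v{\left(c,s \right)} = \left(c + s\right)^{2}$ ($v{\left(c,s \right)} = \left(c + s\right) \left(c + s\right) = \left(c + s\right)^{2}$)
$K{\left(E \right)} = - 36 E^{2}$ ($K{\left(E \right)} = - 9 \left(E + E\right)^{2} = - 9 \left(2 E\right)^{2} = - 9 \cdot 4 E^{2} = - 36 E^{2}$)
$a = 27$ ($a = 3 \cdot 9 = 27$)
$b{\left(o,Q \right)} = 69$ ($b{\left(o,Q \right)} = 3 + \left(27 - 5\right) 3 = 3 + 22 \cdot 3 = 3 + 66 = 69$)
$\sqrt{K{\left(-350 \right)} + b{\left(300,16 \right)}} = \sqrt{- 36 \left(-350\right)^{2} + 69} = \sqrt{\left(-36\right) 122500 + 69} = \sqrt{-4410000 + 69} = \sqrt{-4409931} = i \sqrt{4409931}$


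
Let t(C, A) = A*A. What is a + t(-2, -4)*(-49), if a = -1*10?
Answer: -794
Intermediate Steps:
t(C, A) = A²
a = -10
a + t(-2, -4)*(-49) = -10 + (-4)²*(-49) = -10 + 16*(-49) = -10 - 784 = -794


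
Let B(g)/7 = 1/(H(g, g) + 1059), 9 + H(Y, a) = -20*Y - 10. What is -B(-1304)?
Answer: -7/27120 ≈ -0.00025811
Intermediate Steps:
H(Y, a) = -19 - 20*Y (H(Y, a) = -9 + (-20*Y - 10) = -9 + (-10 - 20*Y) = -19 - 20*Y)
B(g) = 7/(1040 - 20*g) (B(g) = 7/((-19 - 20*g) + 1059) = 7/(1040 - 20*g))
-B(-1304) = -(-7)/(-1040 + 20*(-1304)) = -(-7)/(-1040 - 26080) = -(-7)/(-27120) = -(-7)*(-1)/27120 = -1*7/27120 = -7/27120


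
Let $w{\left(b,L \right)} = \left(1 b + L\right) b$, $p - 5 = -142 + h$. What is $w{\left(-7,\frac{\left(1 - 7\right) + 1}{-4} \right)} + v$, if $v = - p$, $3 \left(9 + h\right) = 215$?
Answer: $\frac{1375}{12} \approx 114.58$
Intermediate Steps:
$h = \frac{188}{3}$ ($h = -9 + \frac{1}{3} \cdot 215 = -9 + \frac{215}{3} = \frac{188}{3} \approx 62.667$)
$p = - \frac{223}{3}$ ($p = 5 + \left(-142 + \frac{188}{3}\right) = 5 - \frac{238}{3} = - \frac{223}{3} \approx -74.333$)
$w{\left(b,L \right)} = b \left(L + b\right)$ ($w{\left(b,L \right)} = \left(b + L\right) b = \left(L + b\right) b = b \left(L + b\right)$)
$v = \frac{223}{3}$ ($v = \left(-1\right) \left(- \frac{223}{3}\right) = \frac{223}{3} \approx 74.333$)
$w{\left(-7,\frac{\left(1 - 7\right) + 1}{-4} \right)} + v = - 7 \left(\frac{\left(1 - 7\right) + 1}{-4} - 7\right) + \frac{223}{3} = - 7 \left(\left(-6 + 1\right) \left(- \frac{1}{4}\right) - 7\right) + \frac{223}{3} = - 7 \left(\left(-5\right) \left(- \frac{1}{4}\right) - 7\right) + \frac{223}{3} = - 7 \left(\frac{5}{4} - 7\right) + \frac{223}{3} = \left(-7\right) \left(- \frac{23}{4}\right) + \frac{223}{3} = \frac{161}{4} + \frac{223}{3} = \frac{1375}{12}$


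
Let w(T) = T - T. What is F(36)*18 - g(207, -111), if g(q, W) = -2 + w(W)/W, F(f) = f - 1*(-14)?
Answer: 902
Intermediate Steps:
F(f) = 14 + f (F(f) = f + 14 = 14 + f)
w(T) = 0
g(q, W) = -2 (g(q, W) = -2 + 0/W = -2 + 0 = -2)
F(36)*18 - g(207, -111) = (14 + 36)*18 - 1*(-2) = 50*18 + 2 = 900 + 2 = 902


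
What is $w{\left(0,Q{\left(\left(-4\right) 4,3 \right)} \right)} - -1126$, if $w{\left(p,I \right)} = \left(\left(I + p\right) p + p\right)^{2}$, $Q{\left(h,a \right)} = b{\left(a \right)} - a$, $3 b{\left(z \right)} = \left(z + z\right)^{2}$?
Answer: $1126$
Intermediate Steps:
$b{\left(z \right)} = \frac{4 z^{2}}{3}$ ($b{\left(z \right)} = \frac{\left(z + z\right)^{2}}{3} = \frac{\left(2 z\right)^{2}}{3} = \frac{4 z^{2}}{3}$)
$Q{\left(h,a \right)} = - a + \frac{4 a^{2}}{3}$ ($Q{\left(h,a \right)} = \frac{4 a^{2}}{3} - a = - a + \frac{4 a^{2}}{3}$)
$w{\left(p,I \right)} = \left(p + p \left(I + p\right)\right)^{2}$ ($w{\left(p,I \right)} = \left(p \left(I + p\right) + p\right)^{2} = \left(p + p \left(I + p\right)\right)^{2}$)
$w{\left(0,Q{\left(\left(-4\right) 4,3 \right)} \right)} - -1126 = 0^{2} \left(1 + \frac{1}{3} \cdot 3 \left(-3 + 4 \cdot 3\right) + 0\right)^{2} - -1126 = 0 \left(1 + \frac{1}{3} \cdot 3 \left(-3 + 12\right) + 0\right)^{2} + 1126 = 0 \left(1 + \frac{1}{3} \cdot 3 \cdot 9 + 0\right)^{2} + 1126 = 0 \left(1 + 9 + 0\right)^{2} + 1126 = 0 \cdot 10^{2} + 1126 = 0 \cdot 100 + 1126 = 0 + 1126 = 1126$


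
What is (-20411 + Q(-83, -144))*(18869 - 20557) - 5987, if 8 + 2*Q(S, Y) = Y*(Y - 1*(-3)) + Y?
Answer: 17439493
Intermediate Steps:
Q(S, Y) = -4 + Y/2 + Y*(3 + Y)/2 (Q(S, Y) = -4 + (Y*(Y - 1*(-3)) + Y)/2 = -4 + (Y*(Y + 3) + Y)/2 = -4 + (Y*(3 + Y) + Y)/2 = -4 + (Y + Y*(3 + Y))/2 = -4 + (Y/2 + Y*(3 + Y)/2) = -4 + Y/2 + Y*(3 + Y)/2)
(-20411 + Q(-83, -144))*(18869 - 20557) - 5987 = (-20411 + (-4 + (1/2)*(-144)**2 + 2*(-144)))*(18869 - 20557) - 5987 = (-20411 + (-4 + (1/2)*20736 - 288))*(-1688) - 5987 = (-20411 + (-4 + 10368 - 288))*(-1688) - 5987 = (-20411 + 10076)*(-1688) - 5987 = -10335*(-1688) - 5987 = 17445480 - 5987 = 17439493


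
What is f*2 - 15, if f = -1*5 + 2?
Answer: -21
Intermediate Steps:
f = -3 (f = -5 + 2 = -3)
f*2 - 15 = -3*2 - 15 = -6 - 15 = -21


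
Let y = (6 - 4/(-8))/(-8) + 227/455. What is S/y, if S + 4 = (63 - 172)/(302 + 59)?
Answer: 11305840/824163 ≈ 13.718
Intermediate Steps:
S = -1553/361 (S = -4 + (63 - 172)/(302 + 59) = -4 - 109/361 = -1553/361 ≈ -4.3019)
y = -2283/7280 (y = (6 - 4*(-⅛))*(-⅛) + 227*(1/455) = (6 + ½)*(-⅛) + 227/455 = (13/2)*(-⅛) + 227/455 = -13/16 + 227/455 = -2283/7280 ≈ -0.31360)
S/y = -1553/(361*(-2283/7280)) = -1553/361*(-7280/2283) = 11305840/824163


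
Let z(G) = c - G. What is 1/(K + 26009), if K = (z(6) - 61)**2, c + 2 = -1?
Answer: 1/30909 ≈ 3.2353e-5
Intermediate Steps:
c = -3 (c = -2 - 1 = -3)
z(G) = -3 - G
K = 4900 (K = ((-3 - 1*6) - 61)**2 = ((-3 - 6) - 61)**2 = (-9 - 61)**2 = (-70)**2 = 4900)
1/(K + 26009) = 1/(4900 + 26009) = 1/30909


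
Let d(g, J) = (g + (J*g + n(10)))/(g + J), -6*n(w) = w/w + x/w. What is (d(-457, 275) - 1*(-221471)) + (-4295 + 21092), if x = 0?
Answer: 260945449/1092 ≈ 2.3896e+5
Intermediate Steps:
n(w) = -1/6 (n(w) = -(w/w + 0/w)/6 = -(1 + 0)/6 = -1/6*1 = -1/6)
d(g, J) = (-1/6 + g + J*g)/(J + g) (d(g, J) = (g + (J*g - 1/6))/(g + J) = (g + (-1/6 + J*g))/(J + g) = (-1/6 + g + J*g)/(J + g))
(d(-457, 275) - 1*(-221471)) + (-4295 + 21092) = ((-1/6 - 457 + 275*(-457))/(275 - 457) - 1*(-221471)) + (-4295 + 21092) = ((-1/6 - 457 - 125675)/(-182) + 221471) + 16797 = (-1/182*(-756793/6) + 221471) + 16797 = (756793/1092 + 221471) + 16797 = 242603125/1092 + 16797 = 260945449/1092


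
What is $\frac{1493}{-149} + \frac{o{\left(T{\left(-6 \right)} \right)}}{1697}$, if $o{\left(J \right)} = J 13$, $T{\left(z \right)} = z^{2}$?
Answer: $- \frac{2463889}{252853} \approx -9.7444$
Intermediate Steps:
$o{\left(J \right)} = 13 J$
$\frac{1493}{-149} + \frac{o{\left(T{\left(-6 \right)} \right)}}{1697} = \frac{1493}{-149} + \frac{13 \left(-6\right)^{2}}{1697} = 1493 \left(- \frac{1}{149}\right) + 13 \cdot 36 \cdot \frac{1}{1697} = - \frac{1493}{149} + 468 \cdot \frac{1}{1697} = - \frac{1493}{149} + \frac{468}{1697} = - \frac{2463889}{252853}$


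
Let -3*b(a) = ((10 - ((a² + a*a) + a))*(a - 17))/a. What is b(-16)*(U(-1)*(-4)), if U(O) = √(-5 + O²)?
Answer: -2673*I ≈ -2673.0*I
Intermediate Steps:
b(a) = -(-17 + a)*(10 - a - 2*a²)/(3*a) (b(a) = -(10 - ((a² + a*a) + a))*(a - 17)/(3*a) = -(10 - ((a² + a²) + a))*(-17 + a)/(3*a) = -(10 - (2*a² + a))*(-17 + a)/(3*a) = -(10 - (a + 2*a²))*(-17 + a)/(3*a) = -(10 + (-a - 2*a²))*(-17 + a)/(3*a) = -(10 - a - 2*a²)*(-17 + a)/(3*a) = -(-17 + a)*(10 - a - 2*a²)/(3*a))
b(-16)*(U(-1)*(-4)) = ((⅓)*(170 - 1*(-16)*(27 - 2*(-16)² + 33*(-16)))/(-16))*(√(-5 + (-1)²)*(-4)) = ((⅓)*(-1/16)*(170 - 1*(-16)*(27 - 2*256 - 528)))*(√(-5 + 1)*(-4)) = ((⅓)*(-1/16)*(170 - 1*(-16)*(27 - 512 - 528)))*(√(-4)*(-4)) = ((⅓)*(-1/16)*(170 - 1*(-16)*(-1013)))*((2*I)*(-4)) = ((⅓)*(-1/16)*(170 - 16208))*(-8*I) = ((⅓)*(-1/16)*(-16038))*(-8*I) = 2673*(-8*I)/8 = -2673*I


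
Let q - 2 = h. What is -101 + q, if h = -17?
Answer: -116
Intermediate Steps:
q = -15 (q = 2 - 17 = -15)
-101 + q = -101 - 15 = -116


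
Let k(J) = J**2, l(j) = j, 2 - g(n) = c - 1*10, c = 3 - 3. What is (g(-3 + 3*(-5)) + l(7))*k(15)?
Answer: 4275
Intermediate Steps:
c = 0
g(n) = 12 (g(n) = 2 - (0 - 1*10) = 2 - (0 - 10) = 2 - 1*(-10) = 2 + 10 = 12)
(g(-3 + 3*(-5)) + l(7))*k(15) = (12 + 7)*15**2 = 19*225 = 4275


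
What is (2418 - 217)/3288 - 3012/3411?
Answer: -88735/415384 ≈ -0.21362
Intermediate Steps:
(2418 - 217)/3288 - 3012/3411 = 2201*(1/3288) - 3012*1/3411 = 2201/3288 - 1004/1137 = -88735/415384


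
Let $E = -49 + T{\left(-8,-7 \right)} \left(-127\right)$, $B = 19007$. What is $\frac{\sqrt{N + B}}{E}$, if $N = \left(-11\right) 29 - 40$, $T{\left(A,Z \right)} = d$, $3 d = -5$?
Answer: $\frac{9 \sqrt{518}}{244} \approx 0.83949$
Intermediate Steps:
$d = - \frac{5}{3}$ ($d = \frac{1}{3} \left(-5\right) = - \frac{5}{3} \approx -1.6667$)
$T{\left(A,Z \right)} = - \frac{5}{3}$
$N = -359$ ($N = -319 - 40 = -359$)
$E = \frac{488}{3}$ ($E = -49 - - \frac{635}{3} = -49 + \frac{635}{3} = \frac{488}{3} \approx 162.67$)
$\frac{\sqrt{N + B}}{E} = \frac{\sqrt{-359 + 19007}}{\frac{488}{3}} = \sqrt{18648} \cdot \frac{3}{488} = 6 \sqrt{518} \cdot \frac{3}{488} = \frac{9 \sqrt{518}}{244}$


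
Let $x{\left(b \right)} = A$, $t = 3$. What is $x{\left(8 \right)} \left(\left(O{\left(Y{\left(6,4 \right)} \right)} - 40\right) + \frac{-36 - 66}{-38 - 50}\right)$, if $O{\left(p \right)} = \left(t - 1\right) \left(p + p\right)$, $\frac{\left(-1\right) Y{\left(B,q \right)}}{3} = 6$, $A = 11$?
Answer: $- \frac{4877}{4} \approx -1219.3$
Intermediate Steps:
$x{\left(b \right)} = 11$
$Y{\left(B,q \right)} = -18$ ($Y{\left(B,q \right)} = \left(-3\right) 6 = -18$)
$O{\left(p \right)} = 4 p$ ($O{\left(p \right)} = \left(3 - 1\right) \left(p + p\right) = 2 \cdot 2 p = 4 p$)
$x{\left(8 \right)} \left(\left(O{\left(Y{\left(6,4 \right)} \right)} - 40\right) + \frac{-36 - 66}{-38 - 50}\right) = 11 \left(\left(4 \left(-18\right) - 40\right) + \frac{-36 - 66}{-38 - 50}\right) = 11 \left(\left(-72 - 40\right) - \frac{102}{-88}\right) = 11 \left(-112 - - \frac{51}{44}\right) = 11 \left(-112 + \frac{51}{44}\right) = 11 \left(- \frac{4877}{44}\right) = - \frac{4877}{4}$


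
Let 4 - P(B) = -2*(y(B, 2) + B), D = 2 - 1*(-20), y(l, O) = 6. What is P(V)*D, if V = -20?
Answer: -528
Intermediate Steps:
D = 22 (D = 2 + 20 = 22)
P(B) = 16 + 2*B (P(B) = 4 - (-2)*(6 + B) = 4 - (-12 - 2*B) = 4 + (12 + 2*B) = 16 + 2*B)
P(V)*D = (16 + 2*(-20))*22 = (16 - 40)*22 = -24*22 = -528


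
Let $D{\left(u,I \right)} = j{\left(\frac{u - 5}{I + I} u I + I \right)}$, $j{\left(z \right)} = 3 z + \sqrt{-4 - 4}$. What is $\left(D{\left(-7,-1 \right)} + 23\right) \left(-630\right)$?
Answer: $-91980 - 1260 i \sqrt{2} \approx -91980.0 - 1781.9 i$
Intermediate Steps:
$j{\left(z \right)} = 3 z + 2 i \sqrt{2}$ ($j{\left(z \right)} = 3 z + \sqrt{-8} = 3 z + 2 i \sqrt{2}$)
$D{\left(u,I \right)} = 3 I + 2 i \sqrt{2} + \frac{3 u \left(-5 + u\right)}{2}$ ($D{\left(u,I \right)} = 3 \left(\frac{u - 5}{I + I} u I + I\right) + 2 i \sqrt{2} = 3 \left(\frac{-5 + u}{2 I} u I + I\right) + 2 i \sqrt{2} = 3 \left(\frac{u \left(-5 + u\right)}{2 I} I + I\right) + 2 i \sqrt{2} = 3 \left(\frac{u \left(-5 + u\right)}{2} + I\right) + 2 i \sqrt{2} = 3 \left(I + \frac{u \left(-5 + u\right)}{2}\right) + 2 i \sqrt{2} = \left(3 I + \frac{3 u \left(-5 + u\right)}{2}\right) + 2 i \sqrt{2} = 3 I + 2 i \sqrt{2} + \frac{3 u \left(-5 + u\right)}{2}$)
$\left(D{\left(-7,-1 \right)} + 23\right) \left(-630\right) = \left(\left(3 \left(-1\right) - - \frac{105}{2} + \frac{3 \left(-7\right)^{2}}{2} + 2 i \sqrt{2}\right) + 23\right) \left(-630\right) = \left(\left(-3 + \frac{105}{2} + \frac{3}{2} \cdot 49 + 2 i \sqrt{2}\right) + 23\right) \left(-630\right) = \left(\left(-3 + \frac{105}{2} + \frac{147}{2} + 2 i \sqrt{2}\right) + 23\right) \left(-630\right) = \left(\left(123 + 2 i \sqrt{2}\right) + 23\right) \left(-630\right) = \left(146 + 2 i \sqrt{2}\right) \left(-630\right) = -91980 - 1260 i \sqrt{2}$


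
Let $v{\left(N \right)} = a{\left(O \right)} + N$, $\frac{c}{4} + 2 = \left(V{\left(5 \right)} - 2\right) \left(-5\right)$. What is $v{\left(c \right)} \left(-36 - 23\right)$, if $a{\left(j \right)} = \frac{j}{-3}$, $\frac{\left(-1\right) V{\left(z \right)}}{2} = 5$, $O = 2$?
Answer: $- \frac{40946}{3} \approx -13649.0$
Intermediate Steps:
$V{\left(z \right)} = -10$ ($V{\left(z \right)} = \left(-2\right) 5 = -10$)
$a{\left(j \right)} = - \frac{j}{3}$ ($a{\left(j \right)} = j \left(- \frac{1}{3}\right) = - \frac{j}{3}$)
$c = 232$ ($c = -8 + 4 \left(-10 - 2\right) \left(-5\right) = -8 + 4 \left(\left(-12\right) \left(-5\right)\right) = -8 + 4 \cdot 60 = -8 + 240 = 232$)
$v{\left(N \right)} = - \frac{2}{3} + N$ ($v{\left(N \right)} = \left(- \frac{1}{3}\right) 2 + N = - \frac{2}{3} + N$)
$v{\left(c \right)} \left(-36 - 23\right) = \left(- \frac{2}{3} + 232\right) \left(-36 - 23\right) = \frac{694}{3} \left(-59\right) = - \frac{40946}{3}$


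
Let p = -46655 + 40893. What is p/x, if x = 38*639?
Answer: -2881/12141 ≈ -0.23730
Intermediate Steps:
x = 24282
p = -5762
p/x = -5762/24282 = -5762*1/24282 = -2881/12141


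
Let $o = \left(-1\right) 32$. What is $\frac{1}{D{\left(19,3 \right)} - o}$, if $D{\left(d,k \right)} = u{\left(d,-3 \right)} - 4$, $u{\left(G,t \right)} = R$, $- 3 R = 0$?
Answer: $\frac{1}{28} \approx 0.035714$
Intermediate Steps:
$R = 0$ ($R = \left(- \frac{1}{3}\right) 0 = 0$)
$u{\left(G,t \right)} = 0$
$o = -32$
$D{\left(d,k \right)} = -4$ ($D{\left(d,k \right)} = 0 - 4 = -4$)
$\frac{1}{D{\left(19,3 \right)} - o} = \frac{1}{-4 - -32} = \frac{1}{-4 + 32} = \frac{1}{28}$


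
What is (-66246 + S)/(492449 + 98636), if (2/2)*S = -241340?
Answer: -307586/591085 ≈ -0.52038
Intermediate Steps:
S = -241340
(-66246 + S)/(492449 + 98636) = (-66246 - 241340)/(492449 + 98636) = -307586/591085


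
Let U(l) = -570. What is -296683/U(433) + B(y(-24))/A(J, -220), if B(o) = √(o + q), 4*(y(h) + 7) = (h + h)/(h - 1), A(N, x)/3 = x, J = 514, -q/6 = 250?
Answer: 296683/570 - I*√37663/3300 ≈ 520.5 - 0.058809*I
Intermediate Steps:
q = -1500 (q = -6*250 = -1500)
A(N, x) = 3*x
y(h) = -7 + h/(2*(-1 + h)) (y(h) = -7 + ((h + h)/(h - 1))/4 = -7 + ((2*h)/(-1 + h))/4 = -7 + (2*h/(-1 + h))/4 = -7 + h/(2*(-1 + h)))
B(o) = √(-1500 + o) (B(o) = √(o - 1500) = √(-1500 + o))
-296683/U(433) + B(y(-24))/A(J, -220) = -296683/(-570) + √(-1500 + (14 - 13*(-24))/(2*(-1 - 24)))/((3*(-220))) = -296683*(-1/570) + √(-1500 + (½)*(14 + 312)/(-25))/(-660) = 296683/570 + √(-1500 + (½)*(-1/25)*326)*(-1/660) = 296683/570 + √(-1500 - 163/25)*(-1/660) = 296683/570 + √(-37663/25)*(-1/660) = 296683/570 + (I*√37663/5)*(-1/660) = 296683/570 - I*√37663/3300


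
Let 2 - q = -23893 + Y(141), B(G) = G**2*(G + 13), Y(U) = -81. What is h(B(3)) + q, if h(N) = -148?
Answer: 23828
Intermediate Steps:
B(G) = G**2*(13 + G)
q = 23976 (q = 2 - (-23893 - 81) = 2 - 1*(-23974) = 2 + 23974 = 23976)
h(B(3)) + q = -148 + 23976 = 23828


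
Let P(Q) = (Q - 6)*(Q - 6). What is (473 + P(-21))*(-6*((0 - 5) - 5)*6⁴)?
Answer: 93467520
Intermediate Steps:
P(Q) = (-6 + Q)² (P(Q) = (-6 + Q)*(-6 + Q) = (-6 + Q)²)
(473 + P(-21))*(-6*((0 - 5) - 5)*6⁴) = (473 + (-6 - 21)²)*(-6*((0 - 5) - 5)*6⁴) = (473 + (-27)²)*(-6*(-5 - 5)*1296) = (473 + 729)*(-6*(-10)*1296) = 1202*(60*1296) = 1202*77760 = 93467520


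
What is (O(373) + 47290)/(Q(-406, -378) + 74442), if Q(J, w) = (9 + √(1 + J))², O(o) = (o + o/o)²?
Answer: 1156030799/457800762 - 842247*I*√5/152600254 ≈ 2.5252 - 0.012342*I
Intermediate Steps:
O(o) = (1 + o)² (O(o) = (o + 1)² = (1 + o)²)
(O(373) + 47290)/(Q(-406, -378) + 74442) = ((1 + 373)² + 47290)/((9 + √(1 - 406))² + 74442) = (374² + 47290)/((9 + √(-405))² + 74442) = (139876 + 47290)/((9 + 9*I*√5)² + 74442) = 187166/(74442 + (9 + 9*I*√5)²)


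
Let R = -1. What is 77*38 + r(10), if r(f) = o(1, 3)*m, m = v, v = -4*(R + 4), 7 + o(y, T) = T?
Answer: 2974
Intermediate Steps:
o(y, T) = -7 + T
v = -12 (v = -4*(-1 + 4) = -4*3 = -12)
m = -12
r(f) = 48 (r(f) = (-7 + 3)*(-12) = -4*(-12) = 48)
77*38 + r(10) = 77*38 + 48 = 2926 + 48 = 2974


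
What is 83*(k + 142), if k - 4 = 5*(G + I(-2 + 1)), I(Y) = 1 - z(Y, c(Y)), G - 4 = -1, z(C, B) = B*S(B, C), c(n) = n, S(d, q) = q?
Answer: 13363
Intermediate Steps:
z(C, B) = B*C
G = 3 (G = 4 - 1 = 3)
I(Y) = 1 - Y² (I(Y) = 1 - Y*Y = 1 - Y²)
k = 19 (k = 4 + 5*(3 + (1 - (-2 + 1)²)) = 4 + 5*(3 + (1 - 1*(-1)²)) = 4 + 5*(3 + (1 - 1*1)) = 4 + 5*(3 + (1 - 1)) = 4 + 5*(3 + 0) = 4 + 5*3 = 4 + 15 = 19)
83*(k + 142) = 83*(19 + 142) = 83*161 = 13363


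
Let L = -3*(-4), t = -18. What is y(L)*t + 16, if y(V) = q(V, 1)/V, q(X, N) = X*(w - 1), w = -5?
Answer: 124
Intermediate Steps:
L = 12
q(X, N) = -6*X (q(X, N) = X*(-5 - 1) = X*(-6) = -6*X)
y(V) = -6 (y(V) = (-6*V)/V = -6)
y(L)*t + 16 = -6*(-18) + 16 = 108 + 16 = 124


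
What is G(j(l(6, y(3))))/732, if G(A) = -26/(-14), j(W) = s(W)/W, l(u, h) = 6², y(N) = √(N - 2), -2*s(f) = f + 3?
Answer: 13/5124 ≈ 0.0025371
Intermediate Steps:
s(f) = -3/2 - f/2 (s(f) = -(f + 3)/2 = -(3 + f)/2 = -3/2 - f/2)
y(N) = √(-2 + N)
l(u, h) = 36
j(W) = (-3/2 - W/2)/W
G(A) = 13/7 (G(A) = -26*(-1/14) = 13/7)
G(j(l(6, y(3))))/732 = (13/7)/732 = (13/7)*(1/732) = 13/5124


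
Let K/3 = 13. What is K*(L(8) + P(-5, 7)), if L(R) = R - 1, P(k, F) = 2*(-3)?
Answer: 39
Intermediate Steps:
K = 39 (K = 3*13 = 39)
P(k, F) = -6
L(R) = -1 + R
K*(L(8) + P(-5, 7)) = 39*((-1 + 8) - 6) = 39*(7 - 6) = 39*1 = 39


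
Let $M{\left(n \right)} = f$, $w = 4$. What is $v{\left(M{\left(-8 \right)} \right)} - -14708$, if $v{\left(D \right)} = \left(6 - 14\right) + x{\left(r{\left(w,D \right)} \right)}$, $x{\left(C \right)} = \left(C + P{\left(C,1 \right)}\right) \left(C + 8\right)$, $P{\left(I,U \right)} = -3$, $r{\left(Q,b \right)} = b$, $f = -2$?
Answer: $14670$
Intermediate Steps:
$M{\left(n \right)} = -2$
$x{\left(C \right)} = \left(-3 + C\right) \left(8 + C\right)$ ($x{\left(C \right)} = \left(C - 3\right) \left(C + 8\right) = \left(-3 + C\right) \left(8 + C\right)$)
$v{\left(D \right)} = -32 + D^{2} + 5 D$ ($v{\left(D \right)} = \left(6 - 14\right) + \left(-24 + D^{2} + 5 D\right) = -8 + \left(-24 + D^{2} + 5 D\right) = -32 + D^{2} + 5 D$)
$v{\left(M{\left(-8 \right)} \right)} - -14708 = \left(-32 + \left(-2\right)^{2} + 5 \left(-2\right)\right) - -14708 = \left(-32 + 4 - 10\right) + 14708 = -38 + 14708 = 14670$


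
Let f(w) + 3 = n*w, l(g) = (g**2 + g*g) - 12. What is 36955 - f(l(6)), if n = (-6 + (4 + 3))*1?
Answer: 36898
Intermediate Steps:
l(g) = -12 + 2*g**2 (l(g) = (g**2 + g**2) - 12 = 2*g**2 - 12 = -12 + 2*g**2)
n = 1 (n = (-6 + 7)*1 = 1*1 = 1)
f(w) = -3 + w (f(w) = -3 + 1*w = -3 + w)
36955 - f(l(6)) = 36955 - (-3 + (-12 + 2*6**2)) = 36955 - (-3 + (-12 + 2*36)) = 36955 - (-3 + (-12 + 72)) = 36955 - (-3 + 60) = 36955 - 1*57 = 36955 - 57 = 36898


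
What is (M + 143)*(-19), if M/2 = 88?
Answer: -6061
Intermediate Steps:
M = 176 (M = 2*88 = 176)
(M + 143)*(-19) = (176 + 143)*(-19) = 319*(-19) = -6061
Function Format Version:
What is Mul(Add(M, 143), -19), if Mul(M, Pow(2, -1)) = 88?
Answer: -6061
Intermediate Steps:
M = 176 (M = Mul(2, 88) = 176)
Mul(Add(M, 143), -19) = Mul(Add(176, 143), -19) = Mul(319, -19) = -6061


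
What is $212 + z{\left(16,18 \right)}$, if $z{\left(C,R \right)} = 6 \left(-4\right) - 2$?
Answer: $186$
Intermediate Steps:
$z{\left(C,R \right)} = -26$ ($z{\left(C,R \right)} = -24 - 2 = -26$)
$212 + z{\left(16,18 \right)} = 212 - 26 = 186$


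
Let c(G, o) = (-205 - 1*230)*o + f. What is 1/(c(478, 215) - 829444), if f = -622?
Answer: -1/923591 ≈ -1.0827e-6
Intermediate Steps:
c(G, o) = -622 - 435*o (c(G, o) = (-205 - 1*230)*o - 622 = (-205 - 230)*o - 622 = -435*o - 622 = -622 - 435*o)
1/(c(478, 215) - 829444) = 1/((-622 - 435*215) - 829444) = 1/((-622 - 93525) - 829444) = 1/(-94147 - 829444) = 1/(-923591) = -1/923591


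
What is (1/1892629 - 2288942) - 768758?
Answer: -5787091693299/1892629 ≈ -3.0577e+6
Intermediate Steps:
(1/1892629 - 2288942) - 768758 = -4332118008517/1892629 - 768758 = -5787091693299/1892629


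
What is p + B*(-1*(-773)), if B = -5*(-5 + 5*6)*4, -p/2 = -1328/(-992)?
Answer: -11981583/31 ≈ -3.8650e+5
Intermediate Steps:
p = -83/31 (p = -(-2656)/(-992) = -(-2656)*(-1)/992 = -2*83/62 = -83/31 ≈ -2.6774)
B = -500 (B = -5*(-5 + 30)*4 = -5*25*4 = -125*4 = -500)
p + B*(-1*(-773)) = -83/31 - (-500)*(-773) = -83/31 - 500*773 = -83/31 - 386500 = -11981583/31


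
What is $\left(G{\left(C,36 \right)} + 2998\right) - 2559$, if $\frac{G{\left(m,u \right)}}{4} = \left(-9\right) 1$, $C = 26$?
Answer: $403$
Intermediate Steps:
$G{\left(m,u \right)} = -36$ ($G{\left(m,u \right)} = 4 \left(\left(-9\right) 1\right) = 4 \left(-9\right) = -36$)
$\left(G{\left(C,36 \right)} + 2998\right) - 2559 = \left(-36 + 2998\right) - 2559 = 2962 - 2559 = 403$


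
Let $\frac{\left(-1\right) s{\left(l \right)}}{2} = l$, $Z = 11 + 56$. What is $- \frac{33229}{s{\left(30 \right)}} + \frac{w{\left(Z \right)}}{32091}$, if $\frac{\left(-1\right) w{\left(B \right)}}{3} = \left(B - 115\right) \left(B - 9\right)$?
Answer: $\frac{355617653}{641820} \approx 554.08$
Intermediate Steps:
$Z = 67$
$w{\left(B \right)} = - 3 \left(-115 + B\right) \left(-9 + B\right)$ ($w{\left(B \right)} = - 3 \left(B - 115\right) \left(B - 9\right) = - 3 \left(-115 + B\right) \left(-9 + B\right)$)
$s{\left(l \right)} = - 2 l$
$- \frac{33229}{s{\left(30 \right)}} + \frac{w{\left(Z \right)}}{32091} = - \frac{33229}{\left(-2\right) 30} + \frac{-3105 - 3 \cdot 67^{2} + 372 \cdot 67}{32091} = - \frac{33229}{-60} + \left(-3105 - 13467 + 24924\right) \frac{1}{32091} = \left(-33229\right) \left(- \frac{1}{60}\right) + \left(-3105 - 13467 + 24924\right) \frac{1}{32091} = \frac{33229}{60} + 8352 \cdot \frac{1}{32091} = \frac{33229}{60} + \frac{2784}{10697} = \frac{355617653}{641820}$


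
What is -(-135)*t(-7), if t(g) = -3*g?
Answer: 2835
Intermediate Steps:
t(g) = -3*g
-(-135)*t(-7) = -(-135)*(-3*(-7)) = -(-135)*21 = -1*(-2835) = 2835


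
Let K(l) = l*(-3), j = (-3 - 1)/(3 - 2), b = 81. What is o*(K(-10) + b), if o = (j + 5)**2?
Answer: 111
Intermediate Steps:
j = -4 (j = -4/1 = -4*1 = -4)
K(l) = -3*l
o = 1 (o = (-4 + 5)**2 = 1**2 = 1)
o*(K(-10) + b) = 1*(-3*(-10) + 81) = 1*(30 + 81) = 1*111 = 111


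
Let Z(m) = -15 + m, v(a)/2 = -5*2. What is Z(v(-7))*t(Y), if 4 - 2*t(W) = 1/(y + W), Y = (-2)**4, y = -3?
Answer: -1785/26 ≈ -68.654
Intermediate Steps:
v(a) = -20 (v(a) = 2*(-5*2) = 2*(-10) = -20)
Y = 16
t(W) = 2 - 1/(2*(-3 + W))
Z(v(-7))*t(Y) = (-15 - 20)*((-13 + 4*16)/(2*(-3 + 16))) = -35*(-13 + 64)/(2*13) = -35*51/(2*13) = -35*51/26 = -1785/26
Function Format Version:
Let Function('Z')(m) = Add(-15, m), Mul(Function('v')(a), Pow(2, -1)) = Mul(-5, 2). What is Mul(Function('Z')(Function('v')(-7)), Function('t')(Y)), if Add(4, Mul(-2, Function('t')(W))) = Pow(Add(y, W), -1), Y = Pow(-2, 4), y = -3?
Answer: Rational(-1785, 26) ≈ -68.654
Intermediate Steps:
Function('v')(a) = -20 (Function('v')(a) = Mul(2, Mul(-5, 2)) = Mul(2, -10) = -20)
Y = 16
Function('t')(W) = Add(2, Mul(Rational(-1, 2), Pow(Add(-3, W), -1)))
Mul(Function('Z')(Function('v')(-7)), Function('t')(Y)) = Mul(Add(-15, -20), Mul(Rational(1, 2), Pow(Add(-3, 16), -1), Add(-13, Mul(4, 16)))) = Mul(-35, Mul(Rational(1, 2), Pow(13, -1), Add(-13, 64))) = Mul(-35, Mul(Rational(1, 2), Rational(1, 13), 51)) = Mul(-35, Rational(51, 26)) = Rational(-1785, 26)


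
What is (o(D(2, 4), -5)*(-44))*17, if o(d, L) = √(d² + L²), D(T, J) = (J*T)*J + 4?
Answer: -748*√1321 ≈ -27186.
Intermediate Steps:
D(T, J) = 4 + T*J² (D(T, J) = T*J² + 4 = 4 + T*J²)
o(d, L) = √(L² + d²)
(o(D(2, 4), -5)*(-44))*17 = (√((-5)² + (4 + 2*4²)²)*(-44))*17 = (√(25 + (4 + 2*16)²)*(-44))*17 = (√(25 + (4 + 32)²)*(-44))*17 = (√(25 + 36²)*(-44))*17 = (√(25 + 1296)*(-44))*17 = (√1321*(-44))*17 = -44*√1321*17 = -748*√1321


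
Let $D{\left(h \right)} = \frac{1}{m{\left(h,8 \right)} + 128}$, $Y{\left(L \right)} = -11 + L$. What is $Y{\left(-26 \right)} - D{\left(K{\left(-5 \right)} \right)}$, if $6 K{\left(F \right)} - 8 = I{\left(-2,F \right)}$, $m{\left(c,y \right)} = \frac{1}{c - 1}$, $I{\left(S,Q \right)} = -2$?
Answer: $-37$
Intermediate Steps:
$m{\left(c,y \right)} = \frac{1}{-1 + c}$
$K{\left(F \right)} = 1$ ($K{\left(F \right)} = \frac{4}{3} + \frac{1}{6} \left(-2\right) = \frac{4}{3} - \frac{1}{3} = 1$)
$D{\left(h \right)} = \frac{1}{128 + \frac{1}{-1 + h}}$ ($D{\left(h \right)} = \frac{1}{\frac{1}{-1 + h} + 128} = \frac{1}{128 + \frac{1}{-1 + h}}$)
$Y{\left(-26 \right)} - D{\left(K{\left(-5 \right)} \right)} = \left(-11 - 26\right) - \frac{-1 + 1}{-127 + 128 \cdot 1} = -37 - \frac{1}{-127 + 128} \cdot 0 = -37 - 1^{-1} \cdot 0 = -37 - 1 \cdot 0 = -37 - 0 = -37 + 0 = -37$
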